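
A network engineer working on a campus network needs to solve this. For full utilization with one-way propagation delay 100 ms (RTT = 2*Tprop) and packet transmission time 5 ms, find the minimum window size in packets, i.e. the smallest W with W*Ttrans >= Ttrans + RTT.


Given: Ttrans = 5 ms, RTT = 200 ms (= 2 * Tprop, Tprop = 100 ms)
Time until first ACK returns = Ttrans + RTT = 5 + 200 = 205 ms
Need W * Ttrans >= Ttrans + RTT  ->  W >= (Ttrans + RTT) / Ttrans
(Ttrans + RTT) / Ttrans = 205 / 5 = 41
W_min = ceil(41) = 41

41


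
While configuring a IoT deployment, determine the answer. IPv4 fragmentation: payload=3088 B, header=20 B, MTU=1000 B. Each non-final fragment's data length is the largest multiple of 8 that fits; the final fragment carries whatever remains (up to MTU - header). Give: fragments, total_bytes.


Max data per non-final fragment = floor((MTU - header)/8)*8 = floor((1000 - 20)/8)*8 = floor(980/8)*8 = 976 B
Final fragment needs no 8-byte alignment: it can carry up to MTU - header = 980 B
Non-final fragments needed = ceil((payload - 980) / 976) = ceil(2108/976) = ceil(2.1598) = 3
Number of fragments = 3 + 1 = 4
Fragment sizes (data): 3 * 976 B + 160 B (last, 160 <= 980 OK)
Total bytes sent = payload + n_frags * header = 3088 + 4*20 = 3088 + 80 = 3168 B

4, 3168


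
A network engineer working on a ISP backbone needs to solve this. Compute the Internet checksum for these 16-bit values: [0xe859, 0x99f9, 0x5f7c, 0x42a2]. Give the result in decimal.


Given words: [0xe859, 0x99f9, 0x5f7c, 0x42a2]
Step 1: Sum all words
Raw sum = 59481 + 39417 + 24444 + 17058 = 140400
Step 2: Fold carry: (9328 + 2) = 9330
One's complement = ~9330 & 0xFFFF = 56205

56205


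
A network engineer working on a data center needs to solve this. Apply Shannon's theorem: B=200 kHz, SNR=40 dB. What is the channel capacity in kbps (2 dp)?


Given: B = 200 kHz, SNR = 40 dB
SNR linear = 10^(40/10) = 10000
1 + SNR = 10001
log2(10001) = 13.2878566418
C = 200 * 1000 * 13.2878566418 = 2657571.3284 bps
C = 2657.571328 kbps -> 2657.57 kbps (2 dp)

2657.57


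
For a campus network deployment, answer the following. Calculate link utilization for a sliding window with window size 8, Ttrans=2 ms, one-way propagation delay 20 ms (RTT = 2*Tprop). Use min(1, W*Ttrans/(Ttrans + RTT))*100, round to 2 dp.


Given: W = 8, Ttrans = 2 ms, RTT = 40 ms (= 2 * Tprop, Tprop = 20 ms)
Cycle time = Ttrans + RTT = 2 + 40 = 42 ms (first packet sent until its ACK returns)
W * Ttrans = 8 * 2 = 16 ms of sending per cycle
W * Ttrans / (Ttrans + RTT) = 16 / 42 = 0.380952
U = min(1, 0.380952) = 0.380952
U% = 38.10%

38.10


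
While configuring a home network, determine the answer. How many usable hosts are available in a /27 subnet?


Given: subnet mask /27
Host bits = 32 - 27 = 5
Total addresses = 2^5 = 32
Usable hosts = 32 - 2 (network + broadcast) = 30

30


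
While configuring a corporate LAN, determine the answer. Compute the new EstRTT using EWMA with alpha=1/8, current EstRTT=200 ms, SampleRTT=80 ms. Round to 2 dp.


Given: EstRTT = 200 ms, SampleRTT = 80 ms, alpha = 1/8
New EstRTT = (1 - alpha) * EstRTT + alpha * SampleRTT
(7/8) * 200 = 175
(1/8) * 80 = 10
New EstRTT = 175 + 10 = 185 ms -> 185.00 ms (2 dp)

185.00


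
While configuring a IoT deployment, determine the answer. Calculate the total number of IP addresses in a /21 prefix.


Given: CIDR prefix /21
Host bits = 32 - 21 = 11
Total addresses = 2^11 = 2048

2048


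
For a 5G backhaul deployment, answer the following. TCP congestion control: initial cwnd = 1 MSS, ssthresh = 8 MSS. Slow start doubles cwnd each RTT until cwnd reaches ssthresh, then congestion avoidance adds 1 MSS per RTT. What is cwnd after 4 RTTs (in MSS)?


RTT 0: cwnd = 1 MSS (initial)
RTT 1: cwnd = 2 MSS (slow start, doubled)
RTT 2: cwnd = 4 MSS (slow start, doubled)
RTT 3: cwnd = 8 MSS (slow start, doubled)
RTT 4: cwnd = 9 MSS (congestion avoidance, +1)

9


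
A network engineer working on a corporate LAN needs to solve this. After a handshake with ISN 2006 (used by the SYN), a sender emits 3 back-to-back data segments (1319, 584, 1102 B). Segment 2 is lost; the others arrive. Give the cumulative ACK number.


SYN uses sequence number 2006; first data byte = ISN + 1 = 2007.
Segment 1: SEQ = 2007, len = 1319 B, covers [2007, 3325]
Segment 2: SEQ = 3326, len = 584 B, covers [3326, 3909] [LOST]
Segment 3: SEQ = 3910, len = 1102 B, covers [3910, 5011]
In-order data received: bytes [2007, 3325] (segments 1..1).
Segment 2 missing -> gap begins at byte 3326; later segments buffered out of order.
Cumulative ACK = next expected in-order byte = 2007 + 1319 = 3326

3326


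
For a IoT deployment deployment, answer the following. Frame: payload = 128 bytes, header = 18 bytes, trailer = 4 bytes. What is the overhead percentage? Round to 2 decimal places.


Given: payload = 128 B, header = 18 B, trailer = 4 B
Overhead bytes = header + trailer = 18 + 4 = 22
Total frame = payload + overhead = 128 + 22 = 150
Overhead % = 22 / 150 * 100 = 14.6667% -> 14.67% (2 dp)

14.67


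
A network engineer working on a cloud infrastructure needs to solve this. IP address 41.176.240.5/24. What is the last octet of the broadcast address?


Given: IP = 41.176.240.5, prefix = /24
Host bits = 32 - 24 = 8
Network last octet = 5 AND mask = 0
Host part size = 2^8 - 1 = 255
Broadcast last octet = 0 OR 255 = 255

255


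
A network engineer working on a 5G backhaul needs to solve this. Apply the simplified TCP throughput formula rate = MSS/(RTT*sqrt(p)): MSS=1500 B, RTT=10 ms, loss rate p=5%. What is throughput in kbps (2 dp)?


Given: MSS = 1500 bytes, RTT = 10 ms, loss = 5%
RTT in seconds = 10 / 1000 = 0.01
Loss rate = 5% = 0.05
sqrt(loss) = sqrt(0.05) = 0.223606797750
Throughput (bytes/s) = 1500 / (0.01 * 0.223606797750) = 670820.3932
Throughput (kbps) = 670820.3932 * 8 / 1000 = 5366.563146 -> 5366.56 kbps (2 dp)

5366.56


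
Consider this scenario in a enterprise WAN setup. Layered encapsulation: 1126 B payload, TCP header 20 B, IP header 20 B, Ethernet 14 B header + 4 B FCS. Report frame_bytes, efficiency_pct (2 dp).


TCP segment = 1126 + 20 = 1146 B
IP packet = 1146 + 20 = 1166 B
Ethernet frame = 1166 + 14 + 4 = 1184 B
Efficiency = app / frame = 1126 / 1184 = 0.951014 = 95.1014% -> 95.10% (2 dp)

1184, 95.10


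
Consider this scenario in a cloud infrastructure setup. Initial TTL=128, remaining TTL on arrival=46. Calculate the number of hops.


Given: initial TTL = 128, received TTL = 46
Hops = initial TTL - received TTL
Hops = 128 - 46 = 82

82


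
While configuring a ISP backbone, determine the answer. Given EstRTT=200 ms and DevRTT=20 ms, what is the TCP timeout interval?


Given: EstRTT = 200 ms, DevRTT = 20 ms
Timeout = EstRTT + 4 * DevRTT
4 * DevRTT = 4 * 20 = 80
Timeout = 200 + 80 = 280 ms

280


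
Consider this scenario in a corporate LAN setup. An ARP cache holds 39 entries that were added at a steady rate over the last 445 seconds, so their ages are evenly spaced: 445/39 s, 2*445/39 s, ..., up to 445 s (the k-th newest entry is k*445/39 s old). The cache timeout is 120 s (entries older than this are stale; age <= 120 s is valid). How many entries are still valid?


Ages are k * 445/39 s for k = 1..39 (spacing = 11.4103 s).
Entry k is valid iff k * 445/39 <= 120 iff k <= 39 * 120 / 445 = 10.5169
n_valid = floor(10.5169) = 10
(n_stale = 39 - 10 = 29)

10


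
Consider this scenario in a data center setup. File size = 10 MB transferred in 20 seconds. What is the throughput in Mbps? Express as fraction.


Given: file = 10 MB, time = 20 s
File in Mb = 10 * 8 = 80 Mb
Throughput = 80 / 20 Mbps
Throughput = 4 Mbps

4


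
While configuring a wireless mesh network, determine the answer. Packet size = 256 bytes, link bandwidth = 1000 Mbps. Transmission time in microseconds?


Given: packet = 256 bytes, bandwidth = 1000 Mbps
Packet in bits = 256 * 8 = 2048 bits
Bandwidth = 1000 * 10^6 = 1000000000 bps
Time = 2048 / 1000000000 seconds
Time in us = 2048 * 10^6 / 1000000000 = 2.048

2.048


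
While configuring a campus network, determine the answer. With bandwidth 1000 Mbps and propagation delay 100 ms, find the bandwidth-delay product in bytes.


Given: bandwidth = 1000 Mbps, delay = 100 ms
BDP in bits = 1000 * 10^6 * 100 / 1000
BDP in bits = 100000000
BDP in bytes = 100000000 / 8 = 12500000

12500000


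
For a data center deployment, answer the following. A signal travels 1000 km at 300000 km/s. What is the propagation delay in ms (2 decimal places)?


Given: distance = 1000 km, speed = 300000 km/s
Delay = distance / speed = 1000 / 300000 seconds
Delay in ms = 1000 * 1000 / 300000
Delay = 3.3333 ms
Rounded to 2 dp = 3.33 ms

3.33


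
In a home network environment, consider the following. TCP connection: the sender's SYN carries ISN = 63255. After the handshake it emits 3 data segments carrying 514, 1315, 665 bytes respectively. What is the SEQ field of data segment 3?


The SYN occupies sequence number ISN = 63255, so the first data byte is ISN + 1 = 63256.
SEQ of data segment i = (ISN + 1) + sum of payload sizes of segments 1..i-1.
Segment 1: SEQ = 63256, payload = 514 bytes
Segment 2: SEQ = 63770, payload = 1315 bytes
Segment 3: SEQ = 65085, payload = 665 bytes
SEQ of segment 3 = 63256 + 514 + 1315 = 65085

65085


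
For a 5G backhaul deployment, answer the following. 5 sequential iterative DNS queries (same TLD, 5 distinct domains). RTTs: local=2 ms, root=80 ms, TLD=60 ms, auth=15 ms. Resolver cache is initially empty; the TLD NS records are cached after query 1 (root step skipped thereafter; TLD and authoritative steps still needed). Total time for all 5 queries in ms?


Lookup 1 (cold cache): local + root + TLD + auth = 2 + 80 + 60 + 15 = 157 ms
Lookups 2..5 (TLD NS cached -> skip root; new domain -> still ask TLD and auth): local + TLD + auth = 2 + 60 + 15 = 77 ms each
Remaining 4 lookups: 4 * 77 = 308 ms
Total = 157 + 308 = 465 ms

465


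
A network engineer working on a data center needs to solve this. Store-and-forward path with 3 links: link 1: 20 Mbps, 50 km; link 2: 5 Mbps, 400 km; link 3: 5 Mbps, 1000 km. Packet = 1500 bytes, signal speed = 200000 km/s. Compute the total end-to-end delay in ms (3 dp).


Packet = 1500 bytes = 12000 bits. Store-and-forward: sum (t_trans + t_prop) per link.
Link 1: t_trans = 12000/(20*10^6) s = 0.6000 ms; t_prop = 50/200000 s = 0.2500 ms; subtotal = 0.8500 ms
Link 2: t_trans = 12000/(5*10^6) s = 2.4000 ms; t_prop = 400/200000 s = 2.0000 ms; subtotal = 4.4000 ms
Link 3: t_trans = 12000/(5*10^6) s = 2.4000 ms; t_prop = 1000/200000 s = 5.0000 ms; subtotal = 7.4000 ms
End-to-end = 0.8500 + 4.4000 + 7.4000 = 12.6500 ms -> 12.650 ms (3 dp)

12.650


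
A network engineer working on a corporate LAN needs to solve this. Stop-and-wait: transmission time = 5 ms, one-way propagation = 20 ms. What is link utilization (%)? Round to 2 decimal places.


Given: Ttrans = 5 ms, Tprop = 20 ms
RTT = 2 * Tprop = 2 * 20 = 40 ms
U = Ttrans / (Ttrans + RTT)
U = 5 / (5 + 40)
U = 5 / 45 = 0.111111
U% = 11.11%

11.11


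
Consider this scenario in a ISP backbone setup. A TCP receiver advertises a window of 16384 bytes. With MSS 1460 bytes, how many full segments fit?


Given: RWND = 16384 bytes, MSS = 1460 bytes
Full segments = floor(RWND / MSS)
Full segments = floor(16384 / 1460)
Full segments = floor(11.2219) = 11

11


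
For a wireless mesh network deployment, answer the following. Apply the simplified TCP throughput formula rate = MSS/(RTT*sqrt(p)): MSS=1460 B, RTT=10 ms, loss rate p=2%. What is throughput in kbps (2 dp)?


Given: MSS = 1460 bytes, RTT = 10 ms, loss = 2%
RTT in seconds = 10 / 1000 = 0.01
Loss rate = 2% = 0.02
sqrt(loss) = sqrt(0.02) = 0.141421356237
Throughput (bytes/s) = 1460 / (0.01 * 0.141421356237) = 1032375.9005
Throughput (kbps) = 1032375.9005 * 8 / 1000 = 8259.007204 -> 8259.01 kbps (2 dp)

8259.01


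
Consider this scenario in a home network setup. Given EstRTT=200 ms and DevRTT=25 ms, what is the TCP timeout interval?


Given: EstRTT = 200 ms, DevRTT = 25 ms
Timeout = EstRTT + 4 * DevRTT
4 * DevRTT = 4 * 25 = 100
Timeout = 200 + 100 = 300 ms

300


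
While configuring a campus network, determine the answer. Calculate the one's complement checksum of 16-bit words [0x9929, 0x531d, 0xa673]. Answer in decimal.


Given words: [0x9929, 0x531d, 0xa673]
Step 1: Sum all words
Raw sum = 39209 + 21277 + 42611 = 103097
Step 2: Fold carry: (37561 + 1) = 37562
One's complement = ~37562 & 0xFFFF = 27973

27973


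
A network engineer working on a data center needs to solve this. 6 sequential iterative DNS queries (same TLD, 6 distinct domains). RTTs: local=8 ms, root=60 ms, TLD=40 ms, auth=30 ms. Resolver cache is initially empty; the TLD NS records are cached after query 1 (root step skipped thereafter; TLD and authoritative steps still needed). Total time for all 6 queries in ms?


Lookup 1 (cold cache): local + root + TLD + auth = 8 + 60 + 40 + 30 = 138 ms
Lookups 2..6 (TLD NS cached -> skip root; new domain -> still ask TLD and auth): local + TLD + auth = 8 + 40 + 30 = 78 ms each
Remaining 5 lookups: 5 * 78 = 390 ms
Total = 138 + 390 = 528 ms

528


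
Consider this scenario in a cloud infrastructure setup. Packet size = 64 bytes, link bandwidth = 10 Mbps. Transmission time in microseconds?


Given: packet = 64 bytes, bandwidth = 10 Mbps
Packet in bits = 64 * 8 = 512 bits
Bandwidth = 10 * 10^6 = 10000000 bps
Time = 512 / 10000000 seconds
Time in us = 512 * 10^6 / 10000000 = 51.2

51.2


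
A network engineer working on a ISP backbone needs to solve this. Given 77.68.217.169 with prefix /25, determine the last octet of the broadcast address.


Given: IP = 77.68.217.169, prefix = /25
Host bits = 32 - 25 = 7
Network last octet = 169 AND mask = 128
Host part size = 2^7 - 1 = 127
Broadcast last octet = 128 OR 127 = 255

255


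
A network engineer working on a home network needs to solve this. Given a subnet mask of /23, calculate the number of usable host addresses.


Given: subnet mask /23
Host bits = 32 - 23 = 9
Total addresses = 2^9 = 512
Usable hosts = 512 - 2 (network + broadcast) = 510

510


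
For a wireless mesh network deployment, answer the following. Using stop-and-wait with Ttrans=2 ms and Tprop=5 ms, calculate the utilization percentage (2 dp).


Given: Ttrans = 2 ms, Tprop = 5 ms
RTT = 2 * Tprop = 2 * 5 = 10 ms
U = Ttrans / (Ttrans + RTT)
U = 2 / (2 + 10)
U = 2 / 12 = 0.166667
U% = 16.67%

16.67


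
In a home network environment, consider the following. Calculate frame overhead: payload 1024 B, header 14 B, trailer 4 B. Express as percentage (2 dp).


Given: payload = 1024 B, header = 14 B, trailer = 4 B
Overhead bytes = header + trailer = 14 + 4 = 18
Total frame = payload + overhead = 1024 + 18 = 1042
Overhead % = 18 / 1042 * 100 = 1.7274% -> 1.73% (2 dp)

1.73


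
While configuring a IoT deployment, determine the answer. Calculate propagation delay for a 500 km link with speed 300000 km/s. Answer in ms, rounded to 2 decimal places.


Given: distance = 500 km, speed = 300000 km/s
Delay = distance / speed = 500 / 300000 seconds
Delay in ms = 500 * 1000 / 300000
Delay = 1.6667 ms
Rounded to 2 dp = 1.67 ms

1.67


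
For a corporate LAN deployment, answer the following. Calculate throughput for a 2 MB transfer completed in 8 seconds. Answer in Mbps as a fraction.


Given: file = 2 MB, time = 8 s
File in Mb = 2 * 8 = 16 Mb
Throughput = 16 / 8 Mbps
Throughput = 2 Mbps

2


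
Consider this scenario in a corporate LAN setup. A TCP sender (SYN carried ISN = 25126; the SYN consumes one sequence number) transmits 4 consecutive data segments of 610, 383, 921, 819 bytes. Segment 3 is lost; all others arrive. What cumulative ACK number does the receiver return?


SYN uses sequence number 25126; first data byte = ISN + 1 = 25127.
Segment 1: SEQ = 25127, len = 610 B, covers [25127, 25736]
Segment 2: SEQ = 25737, len = 383 B, covers [25737, 26119]
Segment 3: SEQ = 26120, len = 921 B, covers [26120, 27040] [LOST]
Segment 4: SEQ = 27041, len = 819 B, covers [27041, 27859]
In-order data received: bytes [25127, 26119] (segments 1..2).
Segment 3 missing -> gap begins at byte 26120; later segments buffered out of order.
Cumulative ACK = next expected in-order byte = 25127 + 610 + 383 = 26120

26120


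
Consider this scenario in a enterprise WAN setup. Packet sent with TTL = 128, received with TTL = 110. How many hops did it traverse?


Given: initial TTL = 128, received TTL = 110
Hops = initial TTL - received TTL
Hops = 128 - 110 = 18

18


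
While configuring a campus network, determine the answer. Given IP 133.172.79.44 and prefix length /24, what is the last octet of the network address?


Given: IP = 133.172.79.44, prefix = /24
Subnet mask = 255.255.255.0
Last octet of IP: 44
Last octet of mask: 0
Network last octet = 44 AND 0 = 0

0


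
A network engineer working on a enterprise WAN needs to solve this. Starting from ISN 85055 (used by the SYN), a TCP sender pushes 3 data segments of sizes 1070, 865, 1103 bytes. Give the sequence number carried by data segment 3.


The SYN occupies sequence number ISN = 85055, so the first data byte is ISN + 1 = 85056.
SEQ of data segment i = (ISN + 1) + sum of payload sizes of segments 1..i-1.
Segment 1: SEQ = 85056, payload = 1070 bytes
Segment 2: SEQ = 86126, payload = 865 bytes
Segment 3: SEQ = 86991, payload = 1103 bytes
SEQ of segment 3 = 85056 + 1070 + 865 = 86991

86991


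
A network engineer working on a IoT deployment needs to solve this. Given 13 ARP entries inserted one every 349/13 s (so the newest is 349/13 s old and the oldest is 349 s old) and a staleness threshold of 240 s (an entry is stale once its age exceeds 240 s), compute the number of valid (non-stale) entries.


Ages are k * 349/13 s for k = 1..13 (spacing = 26.8462 s).
Entry k is valid iff k * 349/13 <= 240 iff k <= 13 * 240 / 349 = 8.9398
n_valid = floor(8.9398) = 8
(n_stale = 13 - 8 = 5)

8


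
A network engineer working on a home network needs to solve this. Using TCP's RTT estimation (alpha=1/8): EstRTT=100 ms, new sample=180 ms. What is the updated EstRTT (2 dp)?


Given: EstRTT = 100 ms, SampleRTT = 180 ms, alpha = 1/8
New EstRTT = (1 - alpha) * EstRTT + alpha * SampleRTT
(7/8) * 100 = 87.5
(1/8) * 180 = 22.5
New EstRTT = 87.5 + 22.5 = 110 ms -> 110.00 ms (2 dp)

110.00


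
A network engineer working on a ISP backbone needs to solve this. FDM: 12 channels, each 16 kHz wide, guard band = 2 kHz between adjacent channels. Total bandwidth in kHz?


Given: 12 channels, 16 kHz each, guard = 2 kHz
Channel bandwidth = 12 * 16 = 192 kHz
Guard bands = 11 gaps * 2 kHz = 22 kHz
Total = 192 + 22 = 214 kHz

214


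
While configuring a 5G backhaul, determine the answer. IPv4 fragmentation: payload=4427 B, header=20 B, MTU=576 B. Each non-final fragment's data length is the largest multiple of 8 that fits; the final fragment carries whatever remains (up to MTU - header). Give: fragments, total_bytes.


Max data per non-final fragment = floor((MTU - header)/8)*8 = floor((576 - 20)/8)*8 = floor(556/8)*8 = 552 B
Final fragment needs no 8-byte alignment: it can carry up to MTU - header = 556 B
Non-final fragments needed = ceil((payload - 556) / 552) = ceil(3871/552) = ceil(7.0127) = 8
Number of fragments = 8 + 1 = 9
Fragment sizes (data): 8 * 552 B + 11 B (last, 11 <= 556 OK)
Total bytes sent = payload + n_frags * header = 4427 + 9*20 = 4427 + 180 = 4607 B

9, 4607


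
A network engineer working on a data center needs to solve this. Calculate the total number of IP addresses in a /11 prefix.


Given: CIDR prefix /11
Host bits = 32 - 11 = 21
Total addresses = 2^21 = 2097152

2097152


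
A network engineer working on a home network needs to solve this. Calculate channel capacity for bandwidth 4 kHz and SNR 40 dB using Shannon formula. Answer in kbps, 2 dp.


Given: B = 4 kHz, SNR = 40 dB
SNR linear = 10^(40/10) = 10000
1 + SNR = 10001
log2(10001) = 13.2878566418
C = 4 * 1000 * 13.2878566418 = 53151.4266 bps
C = 53.151427 kbps -> 53.15 kbps (2 dp)

53.15


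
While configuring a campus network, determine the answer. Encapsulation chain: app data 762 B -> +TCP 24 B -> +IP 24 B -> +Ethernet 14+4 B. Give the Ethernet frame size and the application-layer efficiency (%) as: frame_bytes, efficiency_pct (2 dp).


TCP segment = 762 + 24 = 786 B
IP packet = 786 + 24 = 810 B
Ethernet frame = 810 + 14 + 4 = 828 B
Efficiency = app / frame = 762 / 828 = 0.920290 = 92.0290% -> 92.03% (2 dp)

828, 92.03


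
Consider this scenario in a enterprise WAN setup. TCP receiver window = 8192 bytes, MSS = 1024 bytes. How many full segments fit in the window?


Given: RWND = 8192 bytes, MSS = 1024 bytes
Full segments = floor(RWND / MSS)
Full segments = floor(8192 / 1024)
Full segments = floor(8.0) = 8

8


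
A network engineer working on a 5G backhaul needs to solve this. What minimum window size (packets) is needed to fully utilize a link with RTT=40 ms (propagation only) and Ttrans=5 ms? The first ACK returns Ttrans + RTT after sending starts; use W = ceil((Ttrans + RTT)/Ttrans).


Given: Ttrans = 5 ms, RTT = 40 ms (= 2 * Tprop, Tprop = 20 ms)
Time until first ACK returns = Ttrans + RTT = 5 + 40 = 45 ms
Need W * Ttrans >= Ttrans + RTT  ->  W >= (Ttrans + RTT) / Ttrans
(Ttrans + RTT) / Ttrans = 45 / 5 = 9
W_min = ceil(9) = 9

9


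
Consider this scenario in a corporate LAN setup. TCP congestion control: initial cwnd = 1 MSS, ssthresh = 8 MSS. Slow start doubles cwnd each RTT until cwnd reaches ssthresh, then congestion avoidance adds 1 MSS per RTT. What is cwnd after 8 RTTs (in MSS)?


RTT 0: cwnd = 1 MSS (initial)
RTT 1: cwnd = 2 MSS (slow start, doubled)
RTT 2: cwnd = 4 MSS (slow start, doubled)
RTT 3: cwnd = 8 MSS (slow start, doubled)
RTT 4: cwnd = 9 MSS (congestion avoidance, +1)
RTT 5: cwnd = 10 MSS (congestion avoidance, +1)
RTT 6: cwnd = 11 MSS (congestion avoidance, +1)
RTT 7: cwnd = 12 MSS (congestion avoidance, +1)
RTT 8: cwnd = 13 MSS (congestion avoidance, +1)

13


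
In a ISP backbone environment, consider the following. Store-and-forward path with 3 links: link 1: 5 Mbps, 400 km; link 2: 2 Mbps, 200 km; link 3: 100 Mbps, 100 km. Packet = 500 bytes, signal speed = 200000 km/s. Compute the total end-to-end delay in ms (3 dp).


Packet = 500 bytes = 4000 bits. Store-and-forward: sum (t_trans + t_prop) per link.
Link 1: t_trans = 4000/(5*10^6) s = 0.8000 ms; t_prop = 400/200000 s = 2.0000 ms; subtotal = 2.8000 ms
Link 2: t_trans = 4000/(2*10^6) s = 2.0000 ms; t_prop = 200/200000 s = 1.0000 ms; subtotal = 3.0000 ms
Link 3: t_trans = 4000/(100*10^6) s = 0.0400 ms; t_prop = 100/200000 s = 0.5000 ms; subtotal = 0.5400 ms
End-to-end = 2.8000 + 3.0000 + 0.5400 = 6.3400 ms -> 6.340 ms (3 dp)

6.340


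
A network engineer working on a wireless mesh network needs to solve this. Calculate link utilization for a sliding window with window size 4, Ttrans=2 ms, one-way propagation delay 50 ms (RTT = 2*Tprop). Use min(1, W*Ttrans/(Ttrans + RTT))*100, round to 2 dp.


Given: W = 4, Ttrans = 2 ms, RTT = 100 ms (= 2 * Tprop, Tprop = 50 ms)
Cycle time = Ttrans + RTT = 2 + 100 = 102 ms (first packet sent until its ACK returns)
W * Ttrans = 4 * 2 = 8 ms of sending per cycle
W * Ttrans / (Ttrans + RTT) = 8 / 102 = 0.078431
U = min(1, 0.078431) = 0.078431
U% = 7.84%

7.84


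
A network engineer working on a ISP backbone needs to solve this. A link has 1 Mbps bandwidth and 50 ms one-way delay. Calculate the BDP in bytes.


Given: bandwidth = 1 Mbps, delay = 50 ms
BDP in bits = 1 * 10^6 * 50 / 1000
BDP in bits = 50000
BDP in bytes = 50000 / 8 = 6250

6250


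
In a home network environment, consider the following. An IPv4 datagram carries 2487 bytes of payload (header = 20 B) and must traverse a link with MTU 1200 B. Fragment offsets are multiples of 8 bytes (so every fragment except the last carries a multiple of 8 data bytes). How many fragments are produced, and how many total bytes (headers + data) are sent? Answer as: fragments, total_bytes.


Max data per non-final fragment = floor((MTU - header)/8)*8 = floor((1200 - 20)/8)*8 = floor(1180/8)*8 = 1176 B
Final fragment needs no 8-byte alignment: it can carry up to MTU - header = 1180 B
Non-final fragments needed = ceil((payload - 1180) / 1176) = ceil(1307/1176) = ceil(1.1114) = 2
Number of fragments = 2 + 1 = 3
Fragment sizes (data): 2 * 1176 B + 135 B (last, 135 <= 1180 OK)
Total bytes sent = payload + n_frags * header = 2487 + 3*20 = 2487 + 60 = 2547 B

3, 2547


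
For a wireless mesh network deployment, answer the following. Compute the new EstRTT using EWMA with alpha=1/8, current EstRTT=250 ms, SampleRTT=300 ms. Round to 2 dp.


Given: EstRTT = 250 ms, SampleRTT = 300 ms, alpha = 1/8
New EstRTT = (1 - alpha) * EstRTT + alpha * SampleRTT
(7/8) * 250 = 218.75
(1/8) * 300 = 37.5
New EstRTT = 218.75 + 37.5 = 256.25 ms -> 256.25 ms (2 dp)

256.25


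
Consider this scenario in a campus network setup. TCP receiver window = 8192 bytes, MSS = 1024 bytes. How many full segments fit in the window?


Given: RWND = 8192 bytes, MSS = 1024 bytes
Full segments = floor(RWND / MSS)
Full segments = floor(8192 / 1024)
Full segments = floor(8.0) = 8

8


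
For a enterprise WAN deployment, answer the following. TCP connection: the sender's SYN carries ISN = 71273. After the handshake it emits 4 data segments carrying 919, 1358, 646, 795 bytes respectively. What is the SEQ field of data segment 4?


The SYN occupies sequence number ISN = 71273, so the first data byte is ISN + 1 = 71274.
SEQ of data segment i = (ISN + 1) + sum of payload sizes of segments 1..i-1.
Segment 1: SEQ = 71274, payload = 919 bytes
Segment 2: SEQ = 72193, payload = 1358 bytes
Segment 3: SEQ = 73551, payload = 646 bytes
Segment 4: SEQ = 74197, payload = 795 bytes
SEQ of segment 4 = 71274 + 919 + 1358 + 646 = 74197

74197


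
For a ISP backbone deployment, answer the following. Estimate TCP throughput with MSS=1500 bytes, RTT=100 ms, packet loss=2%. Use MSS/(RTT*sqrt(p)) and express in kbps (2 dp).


Given: MSS = 1500 bytes, RTT = 100 ms, loss = 2%
RTT in seconds = 100 / 1000 = 0.1
Loss rate = 2% = 0.02
sqrt(loss) = sqrt(0.02) = 0.141421356237
Throughput (bytes/s) = 1500 / (0.1 * 0.141421356237) = 106066.0172
Throughput (kbps) = 106066.0172 * 8 / 1000 = 848.528137 -> 848.53 kbps (2 dp)

848.53


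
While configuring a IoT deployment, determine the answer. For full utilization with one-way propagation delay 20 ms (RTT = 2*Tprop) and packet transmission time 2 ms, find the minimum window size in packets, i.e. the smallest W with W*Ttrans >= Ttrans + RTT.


Given: Ttrans = 2 ms, RTT = 40 ms (= 2 * Tprop, Tprop = 20 ms)
Time until first ACK returns = Ttrans + RTT = 2 + 40 = 42 ms
Need W * Ttrans >= Ttrans + RTT  ->  W >= (Ttrans + RTT) / Ttrans
(Ttrans + RTT) / Ttrans = 42 / 2 = 21
W_min = ceil(21) = 21

21


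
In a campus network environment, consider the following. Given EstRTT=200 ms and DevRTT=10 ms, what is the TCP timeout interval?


Given: EstRTT = 200 ms, DevRTT = 10 ms
Timeout = EstRTT + 4 * DevRTT
4 * DevRTT = 4 * 10 = 40
Timeout = 200 + 40 = 240 ms

240


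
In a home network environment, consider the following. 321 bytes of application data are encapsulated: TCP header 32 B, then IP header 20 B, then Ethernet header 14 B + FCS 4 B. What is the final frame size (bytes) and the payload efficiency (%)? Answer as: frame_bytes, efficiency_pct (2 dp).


TCP segment = 321 + 32 = 353 B
IP packet = 353 + 20 = 373 B
Ethernet frame = 373 + 14 + 4 = 391 B
Efficiency = app / frame = 321 / 391 = 0.820972 = 82.0972% -> 82.10% (2 dp)

391, 82.10


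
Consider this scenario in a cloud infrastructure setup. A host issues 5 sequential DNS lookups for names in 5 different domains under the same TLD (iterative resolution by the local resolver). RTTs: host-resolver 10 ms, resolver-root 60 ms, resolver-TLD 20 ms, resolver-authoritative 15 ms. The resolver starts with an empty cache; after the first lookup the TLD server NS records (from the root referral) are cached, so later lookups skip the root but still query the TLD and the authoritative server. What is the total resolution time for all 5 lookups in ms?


Lookup 1 (cold cache): local + root + TLD + auth = 10 + 60 + 20 + 15 = 105 ms
Lookups 2..5 (TLD NS cached -> skip root; new domain -> still ask TLD and auth): local + TLD + auth = 10 + 20 + 15 = 45 ms each
Remaining 4 lookups: 4 * 45 = 180 ms
Total = 105 + 180 = 285 ms

285


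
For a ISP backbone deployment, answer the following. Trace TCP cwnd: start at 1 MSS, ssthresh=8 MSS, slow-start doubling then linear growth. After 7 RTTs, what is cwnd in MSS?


RTT 0: cwnd = 1 MSS (initial)
RTT 1: cwnd = 2 MSS (slow start, doubled)
RTT 2: cwnd = 4 MSS (slow start, doubled)
RTT 3: cwnd = 8 MSS (slow start, doubled)
RTT 4: cwnd = 9 MSS (congestion avoidance, +1)
RTT 5: cwnd = 10 MSS (congestion avoidance, +1)
RTT 6: cwnd = 11 MSS (congestion avoidance, +1)
RTT 7: cwnd = 12 MSS (congestion avoidance, +1)

12


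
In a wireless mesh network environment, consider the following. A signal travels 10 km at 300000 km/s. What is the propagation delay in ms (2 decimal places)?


Given: distance = 10 km, speed = 300000 km/s
Delay = distance / speed = 10 / 300000 seconds
Delay in ms = 10 * 1000 / 300000
Delay = 0.0333 ms
Rounded to 2 dp = 0.03 ms

0.03


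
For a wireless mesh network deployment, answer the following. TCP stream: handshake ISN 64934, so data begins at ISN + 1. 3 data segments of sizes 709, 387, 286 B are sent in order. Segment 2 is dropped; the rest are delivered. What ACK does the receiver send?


SYN uses sequence number 64934; first data byte = ISN + 1 = 64935.
Segment 1: SEQ = 64935, len = 709 B, covers [64935, 65643]
Segment 2: SEQ = 65644, len = 387 B, covers [65644, 66030] [LOST]
Segment 3: SEQ = 66031, len = 286 B, covers [66031, 66316]
In-order data received: bytes [64935, 65643] (segments 1..1).
Segment 2 missing -> gap begins at byte 65644; later segments buffered out of order.
Cumulative ACK = next expected in-order byte = 64935 + 709 = 65644

65644


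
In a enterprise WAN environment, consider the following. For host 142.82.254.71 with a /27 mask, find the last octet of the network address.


Given: IP = 142.82.254.71, prefix = /27
Subnet mask = 255.255.255.224
Last octet of IP: 71
Last octet of mask: 224
Network last octet = 71 AND 224 = 64

64


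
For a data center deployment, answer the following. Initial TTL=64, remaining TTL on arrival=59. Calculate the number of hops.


Given: initial TTL = 64, received TTL = 59
Hops = initial TTL - received TTL
Hops = 64 - 59 = 5

5


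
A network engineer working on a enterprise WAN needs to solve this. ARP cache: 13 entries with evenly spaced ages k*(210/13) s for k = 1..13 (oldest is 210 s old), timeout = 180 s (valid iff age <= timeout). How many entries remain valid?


Ages are k * 210/13 s for k = 1..13 (spacing = 16.1538 s).
Entry k is valid iff k * 210/13 <= 180 iff k <= 13 * 180 / 210 = 11.1429
n_valid = floor(11.1429) = 11
(n_stale = 13 - 11 = 2)

11


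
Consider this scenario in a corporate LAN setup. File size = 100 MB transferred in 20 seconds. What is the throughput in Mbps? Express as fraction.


Given: file = 100 MB, time = 20 s
File in Mb = 100 * 8 = 800 Mb
Throughput = 800 / 20 Mbps
Throughput = 40 Mbps

40


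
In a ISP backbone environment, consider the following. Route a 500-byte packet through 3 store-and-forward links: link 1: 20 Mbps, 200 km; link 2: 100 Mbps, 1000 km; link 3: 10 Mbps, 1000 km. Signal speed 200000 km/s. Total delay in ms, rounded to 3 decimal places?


Packet = 500 bytes = 4000 bits. Store-and-forward: sum (t_trans + t_prop) per link.
Link 1: t_trans = 4000/(20*10^6) s = 0.2000 ms; t_prop = 200/200000 s = 1.0000 ms; subtotal = 1.2000 ms
Link 2: t_trans = 4000/(100*10^6) s = 0.0400 ms; t_prop = 1000/200000 s = 5.0000 ms; subtotal = 5.0400 ms
Link 3: t_trans = 4000/(10*10^6) s = 0.4000 ms; t_prop = 1000/200000 s = 5.0000 ms; subtotal = 5.4000 ms
End-to-end = 1.2000 + 5.0400 + 5.4000 = 11.6400 ms -> 11.640 ms (3 dp)

11.640


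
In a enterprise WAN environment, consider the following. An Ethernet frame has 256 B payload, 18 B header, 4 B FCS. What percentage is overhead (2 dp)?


Given: payload = 256 B, header = 18 B, trailer = 4 B
Overhead bytes = header + trailer = 18 + 4 = 22
Total frame = payload + overhead = 256 + 22 = 278
Overhead % = 22 / 278 * 100 = 7.9137% -> 7.91% (2 dp)

7.91


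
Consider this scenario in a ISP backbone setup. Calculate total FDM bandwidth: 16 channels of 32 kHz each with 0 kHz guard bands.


Given: 16 channels, 32 kHz each, guard = 0 kHz
Channel bandwidth = 16 * 32 = 512 kHz
Guard bands = 15 gaps * 0 kHz = 0 kHz
Total = 512 + 0 = 512 kHz

512


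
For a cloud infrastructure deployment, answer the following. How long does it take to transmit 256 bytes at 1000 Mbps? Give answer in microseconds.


Given: packet = 256 bytes, bandwidth = 1000 Mbps
Packet in bits = 256 * 8 = 2048 bits
Bandwidth = 1000 * 10^6 = 1000000000 bps
Time = 2048 / 1000000000 seconds
Time in us = 2048 * 10^6 / 1000000000 = 2.048

2.048


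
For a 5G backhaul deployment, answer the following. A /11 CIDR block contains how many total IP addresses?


Given: CIDR prefix /11
Host bits = 32 - 11 = 21
Total addresses = 2^21 = 2097152

2097152


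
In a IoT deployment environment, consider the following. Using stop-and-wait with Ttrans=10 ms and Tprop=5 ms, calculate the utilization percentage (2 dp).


Given: Ttrans = 10 ms, Tprop = 5 ms
RTT = 2 * Tprop = 2 * 5 = 10 ms
U = Ttrans / (Ttrans + RTT)
U = 10 / (10 + 10)
U = 10 / 20 = 0.5
U% = 50.00%

50.00


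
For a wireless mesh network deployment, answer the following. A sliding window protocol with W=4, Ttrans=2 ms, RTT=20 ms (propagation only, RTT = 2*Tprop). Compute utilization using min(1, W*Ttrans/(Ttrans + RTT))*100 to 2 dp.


Given: W = 4, Ttrans = 2 ms, RTT = 20 ms (= 2 * Tprop, Tprop = 10 ms)
Cycle time = Ttrans + RTT = 2 + 20 = 22 ms (first packet sent until its ACK returns)
W * Ttrans = 4 * 2 = 8 ms of sending per cycle
W * Ttrans / (Ttrans + RTT) = 8 / 22 = 0.363636
U = min(1, 0.363636) = 0.363636
U% = 36.36%

36.36


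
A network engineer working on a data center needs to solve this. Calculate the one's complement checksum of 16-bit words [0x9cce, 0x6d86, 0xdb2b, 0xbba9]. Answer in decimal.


Given words: [0x9cce, 0x6d86, 0xdb2b, 0xbba9]
Step 1: Sum all words
Raw sum = 40142 + 28038 + 56107 + 48041 = 172328
Step 2: Fold carry: (41256 + 2) = 41258
One's complement = ~41258 & 0xFFFF = 24277

24277


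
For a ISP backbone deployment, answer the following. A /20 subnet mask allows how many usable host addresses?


Given: subnet mask /20
Host bits = 32 - 20 = 12
Total addresses = 2^12 = 4096
Usable hosts = 4096 - 2 (network + broadcast) = 4094

4094


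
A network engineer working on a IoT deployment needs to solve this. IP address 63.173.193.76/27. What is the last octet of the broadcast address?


Given: IP = 63.173.193.76, prefix = /27
Host bits = 32 - 27 = 5
Network last octet = 76 AND mask = 64
Host part size = 2^5 - 1 = 31
Broadcast last octet = 64 OR 31 = 95

95


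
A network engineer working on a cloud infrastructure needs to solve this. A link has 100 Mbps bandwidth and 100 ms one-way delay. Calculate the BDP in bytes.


Given: bandwidth = 100 Mbps, delay = 100 ms
BDP in bits = 100 * 10^6 * 100 / 1000
BDP in bits = 10000000
BDP in bytes = 10000000 / 8 = 1250000

1250000


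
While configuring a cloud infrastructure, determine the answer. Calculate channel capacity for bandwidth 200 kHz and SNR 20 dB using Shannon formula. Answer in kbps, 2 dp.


Given: B = 200 kHz, SNR = 20 dB
SNR linear = 10^(20/10) = 100
1 + SNR = 101
log2(101) = 6.6582114828
C = 200 * 1000 * 6.6582114828 = 1331642.2966 bps
C = 1331.642297 kbps -> 1331.64 kbps (2 dp)

1331.64


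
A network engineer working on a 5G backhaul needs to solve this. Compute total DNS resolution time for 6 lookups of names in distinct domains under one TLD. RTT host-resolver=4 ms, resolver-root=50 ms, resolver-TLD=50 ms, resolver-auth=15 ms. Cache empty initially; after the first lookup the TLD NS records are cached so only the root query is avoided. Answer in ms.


Lookup 1 (cold cache): local + root + TLD + auth = 4 + 50 + 50 + 15 = 119 ms
Lookups 2..6 (TLD NS cached -> skip root; new domain -> still ask TLD and auth): local + TLD + auth = 4 + 50 + 15 = 69 ms each
Remaining 5 lookups: 5 * 69 = 345 ms
Total = 119 + 345 = 464 ms

464


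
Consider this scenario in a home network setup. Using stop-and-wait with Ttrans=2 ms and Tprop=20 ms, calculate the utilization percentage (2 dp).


Given: Ttrans = 2 ms, Tprop = 20 ms
RTT = 2 * Tprop = 2 * 20 = 40 ms
U = Ttrans / (Ttrans + RTT)
U = 2 / (2 + 40)
U = 2 / 42 = 0.047619
U% = 4.76%

4.76


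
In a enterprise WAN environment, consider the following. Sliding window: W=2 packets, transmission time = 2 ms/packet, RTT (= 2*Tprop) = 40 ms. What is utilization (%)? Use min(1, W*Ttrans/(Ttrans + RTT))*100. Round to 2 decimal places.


Given: W = 2, Ttrans = 2 ms, RTT = 40 ms (= 2 * Tprop, Tprop = 20 ms)
Cycle time = Ttrans + RTT = 2 + 40 = 42 ms (first packet sent until its ACK returns)
W * Ttrans = 2 * 2 = 4 ms of sending per cycle
W * Ttrans / (Ttrans + RTT) = 4 / 42 = 0.095238
U = min(1, 0.095238) = 0.095238
U% = 9.52%

9.52


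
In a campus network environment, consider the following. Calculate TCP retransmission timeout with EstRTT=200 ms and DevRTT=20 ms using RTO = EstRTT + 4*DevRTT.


Given: EstRTT = 200 ms, DevRTT = 20 ms
Timeout = EstRTT + 4 * DevRTT
4 * DevRTT = 4 * 20 = 80
Timeout = 200 + 80 = 280 ms

280


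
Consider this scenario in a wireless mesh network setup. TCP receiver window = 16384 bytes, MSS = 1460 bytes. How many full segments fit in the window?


Given: RWND = 16384 bytes, MSS = 1460 bytes
Full segments = floor(RWND / MSS)
Full segments = floor(16384 / 1460)
Full segments = floor(11.2219) = 11

11


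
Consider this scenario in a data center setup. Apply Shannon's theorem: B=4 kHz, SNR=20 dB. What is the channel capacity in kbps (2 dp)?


Given: B = 4 kHz, SNR = 20 dB
SNR linear = 10^(20/10) = 100
1 + SNR = 101
log2(101) = 6.6582114828
C = 4 * 1000 * 6.6582114828 = 26632.8459 bps
C = 26.632846 kbps -> 26.63 kbps (2 dp)

26.63


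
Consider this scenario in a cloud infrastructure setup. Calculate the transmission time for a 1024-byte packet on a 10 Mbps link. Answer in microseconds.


Given: packet = 1024 bytes, bandwidth = 10 Mbps
Packet in bits = 1024 * 8 = 8192 bits
Bandwidth = 10 * 10^6 = 10000000 bps
Time = 8192 / 10000000 seconds
Time in us = 8192 * 10^6 / 10000000 = 819.2

819.2


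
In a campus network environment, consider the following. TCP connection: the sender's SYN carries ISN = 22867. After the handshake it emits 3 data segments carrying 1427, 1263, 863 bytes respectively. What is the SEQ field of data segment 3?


The SYN occupies sequence number ISN = 22867, so the first data byte is ISN + 1 = 22868.
SEQ of data segment i = (ISN + 1) + sum of payload sizes of segments 1..i-1.
Segment 1: SEQ = 22868, payload = 1427 bytes
Segment 2: SEQ = 24295, payload = 1263 bytes
Segment 3: SEQ = 25558, payload = 863 bytes
SEQ of segment 3 = 22868 + 1427 + 1263 = 25558

25558


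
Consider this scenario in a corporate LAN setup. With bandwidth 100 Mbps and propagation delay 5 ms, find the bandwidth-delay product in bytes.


Given: bandwidth = 100 Mbps, delay = 5 ms
BDP in bits = 100 * 10^6 * 5 / 1000
BDP in bits = 500000
BDP in bytes = 500000 / 8 = 62500

62500


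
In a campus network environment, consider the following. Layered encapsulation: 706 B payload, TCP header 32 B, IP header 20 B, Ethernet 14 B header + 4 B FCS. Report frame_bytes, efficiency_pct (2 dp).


TCP segment = 706 + 32 = 738 B
IP packet = 738 + 20 = 758 B
Ethernet frame = 758 + 14 + 4 = 776 B
Efficiency = app / frame = 706 / 776 = 0.909794 = 90.9794% -> 90.98% (2 dp)

776, 90.98


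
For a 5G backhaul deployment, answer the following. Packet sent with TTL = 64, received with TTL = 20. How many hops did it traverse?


Given: initial TTL = 64, received TTL = 20
Hops = initial TTL - received TTL
Hops = 64 - 20 = 44

44
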